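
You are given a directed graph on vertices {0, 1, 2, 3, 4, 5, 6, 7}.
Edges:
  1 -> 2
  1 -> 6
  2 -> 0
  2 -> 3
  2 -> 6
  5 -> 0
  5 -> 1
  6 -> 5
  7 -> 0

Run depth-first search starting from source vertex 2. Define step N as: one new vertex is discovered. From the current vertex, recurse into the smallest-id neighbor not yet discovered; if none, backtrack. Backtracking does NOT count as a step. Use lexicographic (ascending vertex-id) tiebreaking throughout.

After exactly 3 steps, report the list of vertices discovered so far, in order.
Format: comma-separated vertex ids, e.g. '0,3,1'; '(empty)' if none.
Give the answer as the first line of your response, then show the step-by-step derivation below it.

2,0,3

step 1: discover 2; path=2; order=2
step 2: discover 0; path=2>0; order=2,0
step 3: discover 3; path=2>3; order=2,0,3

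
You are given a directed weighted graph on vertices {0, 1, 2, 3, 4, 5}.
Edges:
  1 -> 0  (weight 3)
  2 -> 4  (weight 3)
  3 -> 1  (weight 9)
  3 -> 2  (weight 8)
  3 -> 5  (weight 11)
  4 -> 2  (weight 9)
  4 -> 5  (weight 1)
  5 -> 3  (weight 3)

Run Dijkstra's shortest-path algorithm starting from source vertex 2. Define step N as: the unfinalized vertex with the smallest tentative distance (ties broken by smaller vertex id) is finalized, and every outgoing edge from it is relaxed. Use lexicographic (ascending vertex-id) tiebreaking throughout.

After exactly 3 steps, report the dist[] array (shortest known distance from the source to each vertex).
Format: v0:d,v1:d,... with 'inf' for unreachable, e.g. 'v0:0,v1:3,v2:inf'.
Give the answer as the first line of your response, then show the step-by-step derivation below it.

v0:inf,v1:inf,v2:0,v3:7,v4:3,v5:4

step 1: dist = v0:inf,v1:inf,v2:0,v3:inf,v4:3,v5:inf
step 2: dist = v0:inf,v1:inf,v2:0,v3:inf,v4:3,v5:4
step 3: dist = v0:inf,v1:inf,v2:0,v3:7,v4:3,v5:4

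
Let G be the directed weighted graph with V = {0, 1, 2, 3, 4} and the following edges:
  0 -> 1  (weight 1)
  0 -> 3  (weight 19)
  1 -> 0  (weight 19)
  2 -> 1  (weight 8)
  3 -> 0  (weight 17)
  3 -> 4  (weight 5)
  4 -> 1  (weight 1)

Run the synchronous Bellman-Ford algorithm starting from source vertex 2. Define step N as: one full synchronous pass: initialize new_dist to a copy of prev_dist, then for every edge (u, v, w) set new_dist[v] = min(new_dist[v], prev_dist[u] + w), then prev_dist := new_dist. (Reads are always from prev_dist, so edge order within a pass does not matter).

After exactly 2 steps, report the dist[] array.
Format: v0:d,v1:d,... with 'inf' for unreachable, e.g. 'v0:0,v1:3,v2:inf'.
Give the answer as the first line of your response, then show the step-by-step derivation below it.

v0:27,v1:8,v2:0,v3:inf,v4:inf

step 1: dist = v0:inf,v1:8,v2:0,v3:inf,v4:inf
step 2: dist = v0:27,v1:8,v2:0,v3:inf,v4:inf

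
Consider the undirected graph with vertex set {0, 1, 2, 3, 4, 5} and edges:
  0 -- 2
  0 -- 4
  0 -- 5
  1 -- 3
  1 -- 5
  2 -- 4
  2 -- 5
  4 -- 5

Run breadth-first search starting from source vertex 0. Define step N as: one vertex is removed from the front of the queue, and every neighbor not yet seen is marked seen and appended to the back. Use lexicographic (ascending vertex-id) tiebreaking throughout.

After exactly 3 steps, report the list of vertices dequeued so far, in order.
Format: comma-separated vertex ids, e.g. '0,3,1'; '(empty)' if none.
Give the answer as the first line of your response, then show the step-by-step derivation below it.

0,2,4

step 1: dequeue 0; queue=[2,4,5]; order=0
step 2: dequeue 2; queue=[4,5]; order=0,2
step 3: dequeue 4; queue=[5]; order=0,2,4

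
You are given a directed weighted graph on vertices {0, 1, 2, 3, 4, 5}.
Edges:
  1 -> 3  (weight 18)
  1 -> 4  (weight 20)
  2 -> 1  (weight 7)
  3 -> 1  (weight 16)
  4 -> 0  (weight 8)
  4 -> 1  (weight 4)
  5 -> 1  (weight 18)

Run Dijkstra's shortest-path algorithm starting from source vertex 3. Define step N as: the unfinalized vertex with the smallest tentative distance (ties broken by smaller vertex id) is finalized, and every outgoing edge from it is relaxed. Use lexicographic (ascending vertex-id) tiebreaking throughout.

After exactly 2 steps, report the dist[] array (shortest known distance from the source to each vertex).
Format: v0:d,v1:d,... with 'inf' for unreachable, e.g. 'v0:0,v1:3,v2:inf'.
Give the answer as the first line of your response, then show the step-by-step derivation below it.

v0:inf,v1:16,v2:inf,v3:0,v4:36,v5:inf

step 1: dist = v0:inf,v1:16,v2:inf,v3:0,v4:inf,v5:inf
step 2: dist = v0:inf,v1:16,v2:inf,v3:0,v4:36,v5:inf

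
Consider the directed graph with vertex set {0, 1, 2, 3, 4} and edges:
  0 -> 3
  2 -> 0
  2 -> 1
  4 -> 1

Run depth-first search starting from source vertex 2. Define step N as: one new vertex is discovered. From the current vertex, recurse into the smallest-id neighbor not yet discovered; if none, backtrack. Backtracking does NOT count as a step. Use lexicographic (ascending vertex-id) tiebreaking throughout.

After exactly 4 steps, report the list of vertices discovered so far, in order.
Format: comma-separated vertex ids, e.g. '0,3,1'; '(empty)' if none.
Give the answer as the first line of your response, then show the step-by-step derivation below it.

2,0,3,1

step 1: discover 2; path=2; order=2
step 2: discover 0; path=2>0; order=2,0
step 3: discover 3; path=2>0>3; order=2,0,3
step 4: discover 1; path=2>1; order=2,0,3,1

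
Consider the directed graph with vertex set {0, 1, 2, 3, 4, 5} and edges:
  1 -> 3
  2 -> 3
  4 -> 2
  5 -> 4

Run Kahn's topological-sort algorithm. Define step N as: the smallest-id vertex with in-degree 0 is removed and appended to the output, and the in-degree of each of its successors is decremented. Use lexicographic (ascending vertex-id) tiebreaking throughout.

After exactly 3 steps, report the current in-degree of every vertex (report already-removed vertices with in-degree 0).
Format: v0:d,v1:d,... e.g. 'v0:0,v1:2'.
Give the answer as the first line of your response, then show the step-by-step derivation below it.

v0:0,v1:0,v2:1,v3:1,v4:0,v5:0

step 1: output 0; order=[0]; indeg=(0,0,1,2,1,0)
step 2: output 1; order=[0,1]; indeg=(0,0,1,1,1,0)
step 3: output 5; order=[0,1,5]; indeg=(0,0,1,1,0,0)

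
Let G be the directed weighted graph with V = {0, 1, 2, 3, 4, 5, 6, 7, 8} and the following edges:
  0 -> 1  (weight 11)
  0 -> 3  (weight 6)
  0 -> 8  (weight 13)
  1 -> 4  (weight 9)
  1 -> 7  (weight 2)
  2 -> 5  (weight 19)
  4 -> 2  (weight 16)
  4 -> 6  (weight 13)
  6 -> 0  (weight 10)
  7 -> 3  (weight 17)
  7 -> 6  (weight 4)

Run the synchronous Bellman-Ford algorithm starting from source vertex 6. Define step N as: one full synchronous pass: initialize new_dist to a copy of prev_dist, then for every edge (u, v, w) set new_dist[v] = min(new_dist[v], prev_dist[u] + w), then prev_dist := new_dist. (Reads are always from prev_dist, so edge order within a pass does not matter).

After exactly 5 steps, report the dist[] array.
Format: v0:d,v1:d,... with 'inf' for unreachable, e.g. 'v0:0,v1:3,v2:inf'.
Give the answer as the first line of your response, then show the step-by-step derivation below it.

v0:10,v1:21,v2:46,v3:16,v4:30,v5:65,v6:0,v7:23,v8:23

step 1: dist = v0:10,v1:inf,v2:inf,v3:inf,v4:inf,v5:inf,v6:0,v7:inf,v8:inf
step 2: dist = v0:10,v1:21,v2:inf,v3:16,v4:inf,v5:inf,v6:0,v7:inf,v8:23
step 3: dist = v0:10,v1:21,v2:inf,v3:16,v4:30,v5:inf,v6:0,v7:23,v8:23
step 4: dist = v0:10,v1:21,v2:46,v3:16,v4:30,v5:inf,v6:0,v7:23,v8:23
step 5: dist = v0:10,v1:21,v2:46,v3:16,v4:30,v5:65,v6:0,v7:23,v8:23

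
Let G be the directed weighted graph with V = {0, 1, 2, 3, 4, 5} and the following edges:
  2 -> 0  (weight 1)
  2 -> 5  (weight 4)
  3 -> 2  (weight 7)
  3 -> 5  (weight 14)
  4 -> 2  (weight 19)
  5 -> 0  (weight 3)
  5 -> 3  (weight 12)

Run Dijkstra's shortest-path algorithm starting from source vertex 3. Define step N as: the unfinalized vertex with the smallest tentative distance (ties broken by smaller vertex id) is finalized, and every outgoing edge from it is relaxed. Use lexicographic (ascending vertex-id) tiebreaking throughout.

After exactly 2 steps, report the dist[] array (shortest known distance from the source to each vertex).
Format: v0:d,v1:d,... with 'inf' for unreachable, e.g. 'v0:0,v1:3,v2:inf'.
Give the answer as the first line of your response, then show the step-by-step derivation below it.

v0:8,v1:inf,v2:7,v3:0,v4:inf,v5:11

step 1: dist = v0:inf,v1:inf,v2:7,v3:0,v4:inf,v5:14
step 2: dist = v0:8,v1:inf,v2:7,v3:0,v4:inf,v5:11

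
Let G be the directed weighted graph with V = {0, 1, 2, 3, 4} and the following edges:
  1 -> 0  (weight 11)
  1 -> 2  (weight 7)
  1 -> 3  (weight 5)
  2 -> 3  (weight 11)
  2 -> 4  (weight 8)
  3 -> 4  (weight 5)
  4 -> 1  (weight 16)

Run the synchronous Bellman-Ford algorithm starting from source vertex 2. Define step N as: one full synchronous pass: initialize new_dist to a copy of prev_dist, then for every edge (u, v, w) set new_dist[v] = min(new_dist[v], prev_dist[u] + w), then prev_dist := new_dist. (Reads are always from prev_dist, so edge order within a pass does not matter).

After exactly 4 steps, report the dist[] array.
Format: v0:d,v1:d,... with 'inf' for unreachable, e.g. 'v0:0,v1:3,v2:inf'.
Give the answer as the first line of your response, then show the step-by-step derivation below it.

v0:35,v1:24,v2:0,v3:11,v4:8

step 1: dist = v0:inf,v1:inf,v2:0,v3:11,v4:8
step 2: dist = v0:inf,v1:24,v2:0,v3:11,v4:8
step 3: dist = v0:35,v1:24,v2:0,v3:11,v4:8
step 4: dist = v0:35,v1:24,v2:0,v3:11,v4:8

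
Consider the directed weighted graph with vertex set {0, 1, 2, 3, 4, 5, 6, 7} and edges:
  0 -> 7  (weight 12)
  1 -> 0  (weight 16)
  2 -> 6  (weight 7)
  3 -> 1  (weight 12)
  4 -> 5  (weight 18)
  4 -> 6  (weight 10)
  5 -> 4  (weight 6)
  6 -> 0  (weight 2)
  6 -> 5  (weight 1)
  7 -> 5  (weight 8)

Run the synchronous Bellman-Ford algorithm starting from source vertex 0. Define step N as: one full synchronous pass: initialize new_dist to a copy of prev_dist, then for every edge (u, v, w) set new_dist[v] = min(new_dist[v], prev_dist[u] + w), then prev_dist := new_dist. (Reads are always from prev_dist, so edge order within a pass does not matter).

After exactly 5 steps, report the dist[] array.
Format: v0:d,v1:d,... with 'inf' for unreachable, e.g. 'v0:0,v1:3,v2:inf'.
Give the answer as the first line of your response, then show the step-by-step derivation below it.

v0:0,v1:inf,v2:inf,v3:inf,v4:26,v5:20,v6:36,v7:12

step 1: dist = v0:0,v1:inf,v2:inf,v3:inf,v4:inf,v5:inf,v6:inf,v7:12
step 2: dist = v0:0,v1:inf,v2:inf,v3:inf,v4:inf,v5:20,v6:inf,v7:12
step 3: dist = v0:0,v1:inf,v2:inf,v3:inf,v4:26,v5:20,v6:inf,v7:12
step 4: dist = v0:0,v1:inf,v2:inf,v3:inf,v4:26,v5:20,v6:36,v7:12
step 5: dist = v0:0,v1:inf,v2:inf,v3:inf,v4:26,v5:20,v6:36,v7:12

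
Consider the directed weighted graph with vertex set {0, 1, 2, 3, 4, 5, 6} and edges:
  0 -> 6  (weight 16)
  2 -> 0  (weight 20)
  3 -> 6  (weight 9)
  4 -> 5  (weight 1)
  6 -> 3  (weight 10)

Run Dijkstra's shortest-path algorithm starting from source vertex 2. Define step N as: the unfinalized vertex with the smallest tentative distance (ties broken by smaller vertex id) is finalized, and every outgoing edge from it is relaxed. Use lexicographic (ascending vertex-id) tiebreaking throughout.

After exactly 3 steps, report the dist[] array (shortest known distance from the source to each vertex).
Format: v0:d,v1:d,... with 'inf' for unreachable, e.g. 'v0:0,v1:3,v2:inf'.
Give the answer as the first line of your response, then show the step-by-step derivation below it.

v0:20,v1:inf,v2:0,v3:46,v4:inf,v5:inf,v6:36

step 1: dist = v0:20,v1:inf,v2:0,v3:inf,v4:inf,v5:inf,v6:inf
step 2: dist = v0:20,v1:inf,v2:0,v3:inf,v4:inf,v5:inf,v6:36
step 3: dist = v0:20,v1:inf,v2:0,v3:46,v4:inf,v5:inf,v6:36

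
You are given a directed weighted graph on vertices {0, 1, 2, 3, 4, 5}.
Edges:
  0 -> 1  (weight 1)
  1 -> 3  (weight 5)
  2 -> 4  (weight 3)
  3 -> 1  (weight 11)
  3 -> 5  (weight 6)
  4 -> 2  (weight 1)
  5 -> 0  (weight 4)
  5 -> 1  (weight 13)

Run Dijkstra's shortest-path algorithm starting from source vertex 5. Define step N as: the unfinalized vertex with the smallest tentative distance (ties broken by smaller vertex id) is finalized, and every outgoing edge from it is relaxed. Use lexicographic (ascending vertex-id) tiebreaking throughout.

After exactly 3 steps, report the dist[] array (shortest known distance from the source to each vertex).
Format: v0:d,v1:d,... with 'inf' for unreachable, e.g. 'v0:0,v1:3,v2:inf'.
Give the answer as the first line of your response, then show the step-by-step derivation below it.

v0:4,v1:5,v2:inf,v3:10,v4:inf,v5:0

step 1: dist = v0:4,v1:13,v2:inf,v3:inf,v4:inf,v5:0
step 2: dist = v0:4,v1:5,v2:inf,v3:inf,v4:inf,v5:0
step 3: dist = v0:4,v1:5,v2:inf,v3:10,v4:inf,v5:0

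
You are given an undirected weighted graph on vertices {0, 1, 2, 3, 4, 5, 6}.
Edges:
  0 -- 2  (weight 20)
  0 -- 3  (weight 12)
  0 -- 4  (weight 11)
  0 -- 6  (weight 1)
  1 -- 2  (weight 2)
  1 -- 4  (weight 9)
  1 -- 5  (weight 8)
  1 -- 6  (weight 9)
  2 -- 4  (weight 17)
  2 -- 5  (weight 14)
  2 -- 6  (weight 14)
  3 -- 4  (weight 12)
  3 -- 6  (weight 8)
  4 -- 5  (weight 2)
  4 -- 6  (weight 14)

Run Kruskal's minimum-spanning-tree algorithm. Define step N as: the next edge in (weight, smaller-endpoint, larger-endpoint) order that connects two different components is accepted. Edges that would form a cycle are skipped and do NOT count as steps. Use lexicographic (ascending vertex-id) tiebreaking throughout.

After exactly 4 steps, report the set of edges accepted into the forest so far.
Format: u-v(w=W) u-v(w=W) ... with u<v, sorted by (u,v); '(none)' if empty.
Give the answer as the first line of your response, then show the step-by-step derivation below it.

0-6(w=1) 1-2(w=2) 1-5(w=8) 4-5(w=2)

step 1: add edge 0-6 (w=1); MST = {0-6(w=1)}
step 2: add edge 1-2 (w=2); MST = {0-6(w=1) 1-2(w=2)}
step 3: add edge 4-5 (w=2); MST = {0-6(w=1) 1-2(w=2) 4-5(w=2)}
step 4: add edge 1-5 (w=8); MST = {0-6(w=1) 1-2(w=2) 1-5(w=8) 4-5(w=2)}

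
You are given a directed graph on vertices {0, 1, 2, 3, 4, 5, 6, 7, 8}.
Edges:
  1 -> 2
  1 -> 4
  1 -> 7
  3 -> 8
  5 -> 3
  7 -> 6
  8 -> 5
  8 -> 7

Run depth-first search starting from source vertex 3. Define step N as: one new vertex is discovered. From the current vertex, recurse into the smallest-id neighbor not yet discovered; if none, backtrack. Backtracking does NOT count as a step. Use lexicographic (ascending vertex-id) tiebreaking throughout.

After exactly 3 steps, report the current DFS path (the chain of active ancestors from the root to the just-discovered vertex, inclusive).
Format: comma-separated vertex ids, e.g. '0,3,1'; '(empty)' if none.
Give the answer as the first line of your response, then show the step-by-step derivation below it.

3,8,5

step 1: discover 3; path=3; order=3
step 2: discover 8; path=3>8; order=3,8
step 3: discover 5; path=3>8>5; order=3,8,5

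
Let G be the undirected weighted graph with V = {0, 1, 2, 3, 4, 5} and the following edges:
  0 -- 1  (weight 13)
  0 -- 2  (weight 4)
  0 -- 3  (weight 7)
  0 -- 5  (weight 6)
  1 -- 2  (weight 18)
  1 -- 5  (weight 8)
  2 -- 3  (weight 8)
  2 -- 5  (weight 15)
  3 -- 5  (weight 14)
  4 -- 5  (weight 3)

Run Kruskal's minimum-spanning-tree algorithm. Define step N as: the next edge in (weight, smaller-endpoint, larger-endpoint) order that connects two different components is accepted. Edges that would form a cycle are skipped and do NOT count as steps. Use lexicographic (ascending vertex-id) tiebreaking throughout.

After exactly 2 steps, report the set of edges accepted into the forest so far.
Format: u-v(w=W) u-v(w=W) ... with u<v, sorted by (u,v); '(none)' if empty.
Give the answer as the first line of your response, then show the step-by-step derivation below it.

0-2(w=4) 4-5(w=3)

step 1: add edge 4-5 (w=3); MST = {4-5(w=3)}
step 2: add edge 0-2 (w=4); MST = {0-2(w=4) 4-5(w=3)}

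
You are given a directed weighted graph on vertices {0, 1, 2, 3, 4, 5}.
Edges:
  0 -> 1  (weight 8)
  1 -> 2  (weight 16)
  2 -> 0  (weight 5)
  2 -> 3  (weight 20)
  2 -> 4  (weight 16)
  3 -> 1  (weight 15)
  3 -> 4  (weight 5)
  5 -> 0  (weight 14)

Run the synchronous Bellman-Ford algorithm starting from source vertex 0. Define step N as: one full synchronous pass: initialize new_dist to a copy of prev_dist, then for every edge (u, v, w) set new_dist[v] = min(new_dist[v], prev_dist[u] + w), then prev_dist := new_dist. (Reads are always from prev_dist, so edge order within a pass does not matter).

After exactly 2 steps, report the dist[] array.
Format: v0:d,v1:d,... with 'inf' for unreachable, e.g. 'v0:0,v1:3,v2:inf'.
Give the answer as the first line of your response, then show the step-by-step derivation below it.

v0:0,v1:8,v2:24,v3:inf,v4:inf,v5:inf

step 1: dist = v0:0,v1:8,v2:inf,v3:inf,v4:inf,v5:inf
step 2: dist = v0:0,v1:8,v2:24,v3:inf,v4:inf,v5:inf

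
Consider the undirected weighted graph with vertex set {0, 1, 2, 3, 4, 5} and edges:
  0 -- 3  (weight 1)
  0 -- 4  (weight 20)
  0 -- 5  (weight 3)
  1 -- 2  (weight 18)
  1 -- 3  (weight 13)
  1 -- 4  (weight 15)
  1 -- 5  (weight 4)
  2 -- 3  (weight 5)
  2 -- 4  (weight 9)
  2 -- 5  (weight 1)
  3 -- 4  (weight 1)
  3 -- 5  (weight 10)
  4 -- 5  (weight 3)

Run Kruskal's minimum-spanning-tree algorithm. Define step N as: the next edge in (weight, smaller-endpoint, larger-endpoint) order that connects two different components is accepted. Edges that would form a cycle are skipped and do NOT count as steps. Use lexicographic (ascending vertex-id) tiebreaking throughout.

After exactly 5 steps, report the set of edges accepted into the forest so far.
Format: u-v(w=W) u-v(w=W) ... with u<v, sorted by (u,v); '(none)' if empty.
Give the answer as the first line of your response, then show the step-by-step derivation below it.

0-3(w=1) 0-5(w=3) 1-5(w=4) 2-5(w=1) 3-4(w=1)

step 1: add edge 0-3 (w=1); MST = {0-3(w=1)}
step 2: add edge 2-5 (w=1); MST = {0-3(w=1) 2-5(w=1)}
step 3: add edge 3-4 (w=1); MST = {0-3(w=1) 2-5(w=1) 3-4(w=1)}
step 4: add edge 0-5 (w=3); MST = {0-3(w=1) 0-5(w=3) 2-5(w=1) 3-4(w=1)}
step 5: add edge 1-5 (w=4); MST = {0-3(w=1) 0-5(w=3) 1-5(w=4) 2-5(w=1) 3-4(w=1)}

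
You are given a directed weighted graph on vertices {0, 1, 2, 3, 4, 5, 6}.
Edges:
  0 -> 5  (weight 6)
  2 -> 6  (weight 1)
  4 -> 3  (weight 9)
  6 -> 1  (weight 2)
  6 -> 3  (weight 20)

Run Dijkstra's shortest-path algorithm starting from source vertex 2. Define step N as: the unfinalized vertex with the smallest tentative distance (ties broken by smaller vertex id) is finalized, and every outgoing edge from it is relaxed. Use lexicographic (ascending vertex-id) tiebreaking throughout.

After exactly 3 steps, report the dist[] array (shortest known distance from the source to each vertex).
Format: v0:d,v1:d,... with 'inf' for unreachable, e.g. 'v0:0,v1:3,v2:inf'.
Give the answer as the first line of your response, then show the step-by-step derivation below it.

v0:inf,v1:3,v2:0,v3:21,v4:inf,v5:inf,v6:1

step 1: dist = v0:inf,v1:inf,v2:0,v3:inf,v4:inf,v5:inf,v6:1
step 2: dist = v0:inf,v1:3,v2:0,v3:21,v4:inf,v5:inf,v6:1
step 3: dist = v0:inf,v1:3,v2:0,v3:21,v4:inf,v5:inf,v6:1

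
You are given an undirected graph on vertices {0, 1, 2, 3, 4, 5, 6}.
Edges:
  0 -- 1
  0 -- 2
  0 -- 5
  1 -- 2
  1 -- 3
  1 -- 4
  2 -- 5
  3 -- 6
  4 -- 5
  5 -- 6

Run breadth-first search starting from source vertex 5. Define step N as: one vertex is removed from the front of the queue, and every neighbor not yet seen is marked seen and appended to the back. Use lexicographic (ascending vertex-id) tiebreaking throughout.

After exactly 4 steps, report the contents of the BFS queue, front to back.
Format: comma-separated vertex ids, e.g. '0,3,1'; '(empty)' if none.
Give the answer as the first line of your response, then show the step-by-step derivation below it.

6,1

step 1: dequeue 5; queue=[0,2,4,6]; order=5
step 2: dequeue 0; queue=[2,4,6,1]; order=5,0
step 3: dequeue 2; queue=[4,6,1]; order=5,0,2
step 4: dequeue 4; queue=[6,1]; order=5,0,2,4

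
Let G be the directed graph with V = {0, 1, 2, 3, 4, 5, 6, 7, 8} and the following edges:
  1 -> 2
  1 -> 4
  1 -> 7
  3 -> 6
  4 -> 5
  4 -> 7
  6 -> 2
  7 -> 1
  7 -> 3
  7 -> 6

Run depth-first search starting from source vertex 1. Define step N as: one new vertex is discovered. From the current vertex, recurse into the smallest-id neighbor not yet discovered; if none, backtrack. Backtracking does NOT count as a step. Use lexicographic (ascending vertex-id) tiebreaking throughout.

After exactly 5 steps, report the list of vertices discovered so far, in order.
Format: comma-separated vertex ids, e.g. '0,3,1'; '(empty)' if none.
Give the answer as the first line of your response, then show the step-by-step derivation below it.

1,2,4,5,7

step 1: discover 1; path=1; order=1
step 2: discover 2; path=1>2; order=1,2
step 3: discover 4; path=1>4; order=1,2,4
step 4: discover 5; path=1>4>5; order=1,2,4,5
step 5: discover 7; path=1>4>7; order=1,2,4,5,7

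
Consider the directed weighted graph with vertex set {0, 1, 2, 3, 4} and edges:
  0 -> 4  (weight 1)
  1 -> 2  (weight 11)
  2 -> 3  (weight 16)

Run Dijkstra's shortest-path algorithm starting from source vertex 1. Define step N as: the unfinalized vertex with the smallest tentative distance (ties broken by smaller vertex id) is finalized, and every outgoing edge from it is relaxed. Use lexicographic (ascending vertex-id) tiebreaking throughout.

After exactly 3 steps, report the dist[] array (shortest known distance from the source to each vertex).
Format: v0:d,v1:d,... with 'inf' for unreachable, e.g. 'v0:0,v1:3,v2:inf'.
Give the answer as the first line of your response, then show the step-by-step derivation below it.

v0:inf,v1:0,v2:11,v3:27,v4:inf

step 1: dist = v0:inf,v1:0,v2:11,v3:inf,v4:inf
step 2: dist = v0:inf,v1:0,v2:11,v3:27,v4:inf
step 3: dist = v0:inf,v1:0,v2:11,v3:27,v4:inf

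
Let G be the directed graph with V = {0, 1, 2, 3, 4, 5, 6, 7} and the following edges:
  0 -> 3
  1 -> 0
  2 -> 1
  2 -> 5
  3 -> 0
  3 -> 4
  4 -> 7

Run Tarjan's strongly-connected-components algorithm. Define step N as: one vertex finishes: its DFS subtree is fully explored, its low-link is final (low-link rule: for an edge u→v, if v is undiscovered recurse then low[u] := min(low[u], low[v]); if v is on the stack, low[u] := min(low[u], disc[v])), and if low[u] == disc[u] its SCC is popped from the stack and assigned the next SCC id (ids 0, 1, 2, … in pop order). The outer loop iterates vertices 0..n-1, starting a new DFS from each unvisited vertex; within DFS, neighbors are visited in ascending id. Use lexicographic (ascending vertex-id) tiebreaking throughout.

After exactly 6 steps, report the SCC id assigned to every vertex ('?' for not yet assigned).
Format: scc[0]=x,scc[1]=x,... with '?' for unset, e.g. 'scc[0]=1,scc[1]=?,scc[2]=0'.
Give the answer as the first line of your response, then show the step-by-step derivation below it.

scc[0]=2,scc[1]=3,scc[2]=?,scc[3]=2,scc[4]=1,scc[5]=4,scc[6]=?,scc[7]=0

step 1: low=(low[0]=0,low[1]=?,low[2]=?,low[3]=0,low[4]=2,low[5]=?,low[6]=?,low[7]=3); scc=(scc[0]=?,scc[1]=?,scc[2]=?,scc[3]=?,scc[4]=?,scc[5]=?,scc[6]=?,scc[7]=0)
step 2: low=(low[0]=0,low[1]=?,low[2]=?,low[3]=0,low[4]=2,low[5]=?,low[6]=?,low[7]=3); scc=(scc[0]=?,scc[1]=?,scc[2]=?,scc[3]=?,scc[4]=1,scc[5]=?,scc[6]=?,scc[7]=0)
step 3: low=(low[0]=0,low[1]=?,low[2]=?,low[3]=0,low[4]=2,low[5]=?,low[6]=?,low[7]=3); scc=(scc[0]=?,scc[1]=?,scc[2]=?,scc[3]=?,scc[4]=1,scc[5]=?,scc[6]=?,scc[7]=0)
step 4: low=(low[0]=0,low[1]=?,low[2]=?,low[3]=0,low[4]=2,low[5]=?,low[6]=?,low[7]=3); scc=(scc[0]=2,scc[1]=?,scc[2]=?,scc[3]=2,scc[4]=1,scc[5]=?,scc[6]=?,scc[7]=0)
step 5: low=(low[0]=0,low[1]=4,low[2]=?,low[3]=0,low[4]=2,low[5]=?,low[6]=?,low[7]=3); scc=(scc[0]=2,scc[1]=3,scc[2]=?,scc[3]=2,scc[4]=1,scc[5]=?,scc[6]=?,scc[7]=0)
step 6: low=(low[0]=0,low[1]=4,low[2]=5,low[3]=0,low[4]=2,low[5]=6,low[6]=?,low[7]=3); scc=(scc[0]=2,scc[1]=3,scc[2]=?,scc[3]=2,scc[4]=1,scc[5]=4,scc[6]=?,scc[7]=0)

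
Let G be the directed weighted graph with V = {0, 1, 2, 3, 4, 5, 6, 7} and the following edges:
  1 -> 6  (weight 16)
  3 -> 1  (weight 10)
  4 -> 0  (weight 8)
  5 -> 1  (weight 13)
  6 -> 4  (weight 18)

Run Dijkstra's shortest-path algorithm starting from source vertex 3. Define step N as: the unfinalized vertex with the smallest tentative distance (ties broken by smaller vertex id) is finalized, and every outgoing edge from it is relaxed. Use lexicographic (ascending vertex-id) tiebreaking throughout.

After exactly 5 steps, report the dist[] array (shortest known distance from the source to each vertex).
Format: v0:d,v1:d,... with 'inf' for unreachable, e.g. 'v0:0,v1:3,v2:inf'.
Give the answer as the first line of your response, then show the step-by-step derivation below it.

v0:52,v1:10,v2:inf,v3:0,v4:44,v5:inf,v6:26,v7:inf

step 1: dist = v0:inf,v1:10,v2:inf,v3:0,v4:inf,v5:inf,v6:inf,v7:inf
step 2: dist = v0:inf,v1:10,v2:inf,v3:0,v4:inf,v5:inf,v6:26,v7:inf
step 3: dist = v0:inf,v1:10,v2:inf,v3:0,v4:44,v5:inf,v6:26,v7:inf
step 4: dist = v0:52,v1:10,v2:inf,v3:0,v4:44,v5:inf,v6:26,v7:inf
step 5: dist = v0:52,v1:10,v2:inf,v3:0,v4:44,v5:inf,v6:26,v7:inf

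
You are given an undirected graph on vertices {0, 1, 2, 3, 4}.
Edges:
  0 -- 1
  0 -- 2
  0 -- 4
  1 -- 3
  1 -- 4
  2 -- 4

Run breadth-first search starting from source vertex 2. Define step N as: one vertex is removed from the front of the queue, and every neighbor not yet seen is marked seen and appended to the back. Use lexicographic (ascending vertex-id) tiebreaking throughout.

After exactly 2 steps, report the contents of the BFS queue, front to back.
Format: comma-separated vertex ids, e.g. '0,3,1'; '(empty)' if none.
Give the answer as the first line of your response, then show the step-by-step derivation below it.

4,1

step 1: dequeue 2; queue=[0,4]; order=2
step 2: dequeue 0; queue=[4,1]; order=2,0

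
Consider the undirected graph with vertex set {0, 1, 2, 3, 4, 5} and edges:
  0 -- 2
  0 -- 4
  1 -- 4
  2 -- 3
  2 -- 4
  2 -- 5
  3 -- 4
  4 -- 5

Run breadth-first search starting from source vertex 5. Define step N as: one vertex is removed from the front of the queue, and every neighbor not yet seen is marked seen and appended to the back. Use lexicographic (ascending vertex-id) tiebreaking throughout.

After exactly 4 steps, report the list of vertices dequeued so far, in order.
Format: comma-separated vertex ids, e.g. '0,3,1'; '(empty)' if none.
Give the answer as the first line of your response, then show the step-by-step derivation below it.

5,2,4,0

step 1: dequeue 5; queue=[2,4]; order=5
step 2: dequeue 2; queue=[4,0,3]; order=5,2
step 3: dequeue 4; queue=[0,3,1]; order=5,2,4
step 4: dequeue 0; queue=[3,1]; order=5,2,4,0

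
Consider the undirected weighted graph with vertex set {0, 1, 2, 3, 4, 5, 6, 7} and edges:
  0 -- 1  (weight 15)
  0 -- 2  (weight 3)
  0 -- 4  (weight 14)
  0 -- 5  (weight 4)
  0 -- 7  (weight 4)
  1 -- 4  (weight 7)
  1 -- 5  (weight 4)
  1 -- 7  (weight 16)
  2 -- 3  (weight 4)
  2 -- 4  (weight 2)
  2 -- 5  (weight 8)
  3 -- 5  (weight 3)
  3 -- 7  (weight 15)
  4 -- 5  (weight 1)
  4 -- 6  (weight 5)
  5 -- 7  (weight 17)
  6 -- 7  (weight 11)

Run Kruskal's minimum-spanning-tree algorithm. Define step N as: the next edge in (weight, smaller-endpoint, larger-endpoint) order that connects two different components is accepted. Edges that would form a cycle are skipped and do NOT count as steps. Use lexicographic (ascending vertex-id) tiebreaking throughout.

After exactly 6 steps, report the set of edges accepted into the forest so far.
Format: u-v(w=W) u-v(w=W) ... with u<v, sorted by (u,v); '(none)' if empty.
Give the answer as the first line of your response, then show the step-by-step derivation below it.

0-2(w=3) 0-7(w=4) 1-5(w=4) 2-4(w=2) 3-5(w=3) 4-5(w=1)

step 1: add edge 4-5 (w=1); MST = {4-5(w=1)}
step 2: add edge 2-4 (w=2); MST = {2-4(w=2) 4-5(w=1)}
step 3: add edge 0-2 (w=3); MST = {0-2(w=3) 2-4(w=2) 4-5(w=1)}
step 4: add edge 3-5 (w=3); MST = {0-2(w=3) 2-4(w=2) 3-5(w=3) 4-5(w=1)}
step 5: add edge 0-7 (w=4); MST = {0-2(w=3) 0-7(w=4) 2-4(w=2) 3-5(w=3) 4-5(w=1)}
step 6: add edge 1-5 (w=4); MST = {0-2(w=3) 0-7(w=4) 1-5(w=4) 2-4(w=2) 3-5(w=3) 4-5(w=1)}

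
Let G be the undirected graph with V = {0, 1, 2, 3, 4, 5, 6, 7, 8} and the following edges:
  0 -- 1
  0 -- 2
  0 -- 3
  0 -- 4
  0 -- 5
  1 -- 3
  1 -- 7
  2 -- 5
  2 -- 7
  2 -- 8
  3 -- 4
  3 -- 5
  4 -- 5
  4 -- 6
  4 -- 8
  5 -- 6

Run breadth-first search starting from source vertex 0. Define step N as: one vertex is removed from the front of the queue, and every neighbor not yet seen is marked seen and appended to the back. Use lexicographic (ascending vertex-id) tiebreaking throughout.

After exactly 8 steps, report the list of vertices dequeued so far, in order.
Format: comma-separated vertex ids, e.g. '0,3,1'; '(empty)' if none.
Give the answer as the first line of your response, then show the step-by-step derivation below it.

0,1,2,3,4,5,7,8

step 1: dequeue 0; queue=[1,2,3,4,5]; order=0
step 2: dequeue 1; queue=[2,3,4,5,7]; order=0,1
step 3: dequeue 2; queue=[3,4,5,7,8]; order=0,1,2
step 4: dequeue 3; queue=[4,5,7,8]; order=0,1,2,3
step 5: dequeue 4; queue=[5,7,8,6]; order=0,1,2,3,4
step 6: dequeue 5; queue=[7,8,6]; order=0,1,2,3,4,5
step 7: dequeue 7; queue=[8,6]; order=0,1,2,3,4,5,7
step 8: dequeue 8; queue=[6]; order=0,1,2,3,4,5,7,8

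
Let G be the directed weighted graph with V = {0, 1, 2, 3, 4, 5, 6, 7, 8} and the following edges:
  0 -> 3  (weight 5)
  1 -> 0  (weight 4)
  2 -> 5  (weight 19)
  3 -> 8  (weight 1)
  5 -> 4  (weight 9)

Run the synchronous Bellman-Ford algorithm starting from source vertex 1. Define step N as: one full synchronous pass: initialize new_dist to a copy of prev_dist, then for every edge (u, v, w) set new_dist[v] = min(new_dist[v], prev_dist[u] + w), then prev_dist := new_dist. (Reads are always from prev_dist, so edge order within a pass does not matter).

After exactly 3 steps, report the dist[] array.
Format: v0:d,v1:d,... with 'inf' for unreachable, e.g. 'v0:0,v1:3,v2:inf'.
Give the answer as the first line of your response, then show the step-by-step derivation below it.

v0:4,v1:0,v2:inf,v3:9,v4:inf,v5:inf,v6:inf,v7:inf,v8:10

step 1: dist = v0:4,v1:0,v2:inf,v3:inf,v4:inf,v5:inf,v6:inf,v7:inf,v8:inf
step 2: dist = v0:4,v1:0,v2:inf,v3:9,v4:inf,v5:inf,v6:inf,v7:inf,v8:inf
step 3: dist = v0:4,v1:0,v2:inf,v3:9,v4:inf,v5:inf,v6:inf,v7:inf,v8:10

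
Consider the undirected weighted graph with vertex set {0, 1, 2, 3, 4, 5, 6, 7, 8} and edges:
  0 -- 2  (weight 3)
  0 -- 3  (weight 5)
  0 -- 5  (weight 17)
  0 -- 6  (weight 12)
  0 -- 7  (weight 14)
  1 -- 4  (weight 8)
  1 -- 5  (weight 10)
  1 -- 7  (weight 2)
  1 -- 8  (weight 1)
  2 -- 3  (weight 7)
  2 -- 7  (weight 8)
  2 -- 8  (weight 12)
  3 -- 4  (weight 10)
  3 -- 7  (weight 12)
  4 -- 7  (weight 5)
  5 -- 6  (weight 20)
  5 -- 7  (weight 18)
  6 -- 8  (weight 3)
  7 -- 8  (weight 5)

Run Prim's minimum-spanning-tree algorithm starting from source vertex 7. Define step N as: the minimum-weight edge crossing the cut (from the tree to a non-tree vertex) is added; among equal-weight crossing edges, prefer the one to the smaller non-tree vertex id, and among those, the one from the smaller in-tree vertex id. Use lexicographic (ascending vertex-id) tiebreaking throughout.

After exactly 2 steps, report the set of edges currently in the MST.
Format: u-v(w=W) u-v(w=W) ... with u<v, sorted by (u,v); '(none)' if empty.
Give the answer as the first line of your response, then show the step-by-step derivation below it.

1-7(w=2) 1-8(w=1)

step 1: add edge 1-7 (w=2); MST = {1-7(w=2)}
step 2: add edge 1-8 (w=1); MST = {1-7(w=2) 1-8(w=1)}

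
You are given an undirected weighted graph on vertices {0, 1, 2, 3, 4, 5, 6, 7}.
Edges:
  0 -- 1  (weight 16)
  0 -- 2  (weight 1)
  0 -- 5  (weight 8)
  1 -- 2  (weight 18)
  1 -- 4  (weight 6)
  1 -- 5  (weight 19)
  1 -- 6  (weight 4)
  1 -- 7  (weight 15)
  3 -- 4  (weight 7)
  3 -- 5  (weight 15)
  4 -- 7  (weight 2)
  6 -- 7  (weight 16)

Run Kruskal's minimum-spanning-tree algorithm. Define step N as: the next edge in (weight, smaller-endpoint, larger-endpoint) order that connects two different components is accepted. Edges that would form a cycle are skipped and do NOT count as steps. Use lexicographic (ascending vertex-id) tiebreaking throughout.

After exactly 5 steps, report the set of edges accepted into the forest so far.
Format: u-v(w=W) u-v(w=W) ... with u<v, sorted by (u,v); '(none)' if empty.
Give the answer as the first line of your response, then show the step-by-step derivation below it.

0-2(w=1) 1-4(w=6) 1-6(w=4) 3-4(w=7) 4-7(w=2)

step 1: add edge 0-2 (w=1); MST = {0-2(w=1)}
step 2: add edge 4-7 (w=2); MST = {0-2(w=1) 4-7(w=2)}
step 3: add edge 1-6 (w=4); MST = {0-2(w=1) 1-6(w=4) 4-7(w=2)}
step 4: add edge 1-4 (w=6); MST = {0-2(w=1) 1-4(w=6) 1-6(w=4) 4-7(w=2)}
step 5: add edge 3-4 (w=7); MST = {0-2(w=1) 1-4(w=6) 1-6(w=4) 3-4(w=7) 4-7(w=2)}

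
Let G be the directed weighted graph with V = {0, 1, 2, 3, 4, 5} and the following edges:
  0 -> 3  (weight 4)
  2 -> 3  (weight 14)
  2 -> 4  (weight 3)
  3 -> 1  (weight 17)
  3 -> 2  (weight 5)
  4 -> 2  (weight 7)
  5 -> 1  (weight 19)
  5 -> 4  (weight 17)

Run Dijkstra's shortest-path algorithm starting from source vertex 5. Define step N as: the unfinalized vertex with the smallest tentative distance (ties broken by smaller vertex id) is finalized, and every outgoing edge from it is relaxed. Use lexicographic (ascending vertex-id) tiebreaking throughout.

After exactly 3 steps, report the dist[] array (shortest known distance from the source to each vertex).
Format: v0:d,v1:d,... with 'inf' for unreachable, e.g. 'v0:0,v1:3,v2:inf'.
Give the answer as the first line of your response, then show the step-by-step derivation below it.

v0:inf,v1:19,v2:24,v3:inf,v4:17,v5:0

step 1: dist = v0:inf,v1:19,v2:inf,v3:inf,v4:17,v5:0
step 2: dist = v0:inf,v1:19,v2:24,v3:inf,v4:17,v5:0
step 3: dist = v0:inf,v1:19,v2:24,v3:inf,v4:17,v5:0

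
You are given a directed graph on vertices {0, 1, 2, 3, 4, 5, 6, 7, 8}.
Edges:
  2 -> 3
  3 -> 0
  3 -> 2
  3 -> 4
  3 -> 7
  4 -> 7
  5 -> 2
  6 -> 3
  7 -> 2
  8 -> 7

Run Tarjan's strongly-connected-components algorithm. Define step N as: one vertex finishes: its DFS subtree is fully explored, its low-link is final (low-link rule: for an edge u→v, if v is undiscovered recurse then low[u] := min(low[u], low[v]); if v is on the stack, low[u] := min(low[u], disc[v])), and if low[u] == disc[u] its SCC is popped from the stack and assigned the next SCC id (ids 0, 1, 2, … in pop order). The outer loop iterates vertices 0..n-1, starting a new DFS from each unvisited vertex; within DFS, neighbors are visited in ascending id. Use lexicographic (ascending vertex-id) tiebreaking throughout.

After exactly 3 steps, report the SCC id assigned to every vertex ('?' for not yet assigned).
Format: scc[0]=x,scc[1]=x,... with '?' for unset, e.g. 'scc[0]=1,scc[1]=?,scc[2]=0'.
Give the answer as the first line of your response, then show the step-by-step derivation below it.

scc[0]=0,scc[1]=1,scc[2]=?,scc[3]=?,scc[4]=?,scc[5]=?,scc[6]=?,scc[7]=?,scc[8]=?

step 1: low=(low[0]=0,low[1]=?,low[2]=?,low[3]=?,low[4]=?,low[5]=?,low[6]=?,low[7]=?,low[8]=?); scc=(scc[0]=0,scc[1]=?,scc[2]=?,scc[3]=?,scc[4]=?,scc[5]=?,scc[6]=?,scc[7]=?,scc[8]=?)
step 2: low=(low[0]=0,low[1]=1,low[2]=?,low[3]=?,low[4]=?,low[5]=?,low[6]=?,low[7]=?,low[8]=?); scc=(scc[0]=0,scc[1]=1,scc[2]=?,scc[3]=?,scc[4]=?,scc[5]=?,scc[6]=?,scc[7]=?,scc[8]=?)
step 3: low=(low[0]=0,low[1]=1,low[2]=2,low[3]=2,low[4]=4,low[5]=?,low[6]=?,low[7]=2,low[8]=?); scc=(scc[0]=0,scc[1]=1,scc[2]=?,scc[3]=?,scc[4]=?,scc[5]=?,scc[6]=?,scc[7]=?,scc[8]=?)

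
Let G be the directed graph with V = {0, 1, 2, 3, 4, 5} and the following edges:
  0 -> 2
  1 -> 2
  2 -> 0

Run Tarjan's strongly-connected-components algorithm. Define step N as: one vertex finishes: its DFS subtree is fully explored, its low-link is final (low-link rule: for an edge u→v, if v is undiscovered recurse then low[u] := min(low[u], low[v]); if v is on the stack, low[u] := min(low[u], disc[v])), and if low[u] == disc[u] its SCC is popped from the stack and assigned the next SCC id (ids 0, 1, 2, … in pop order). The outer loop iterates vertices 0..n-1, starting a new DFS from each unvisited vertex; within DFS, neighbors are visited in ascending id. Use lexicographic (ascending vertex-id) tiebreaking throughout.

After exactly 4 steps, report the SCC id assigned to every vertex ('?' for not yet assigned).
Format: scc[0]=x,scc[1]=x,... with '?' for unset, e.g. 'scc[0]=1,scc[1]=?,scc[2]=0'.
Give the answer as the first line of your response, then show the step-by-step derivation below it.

scc[0]=0,scc[1]=1,scc[2]=0,scc[3]=2,scc[4]=?,scc[5]=?

step 1: low=(low[0]=0,low[1]=?,low[2]=0,low[3]=?,low[4]=?,low[5]=?); scc=(scc[0]=?,scc[1]=?,scc[2]=?,scc[3]=?,scc[4]=?,scc[5]=?)
step 2: low=(low[0]=0,low[1]=?,low[2]=0,low[3]=?,low[4]=?,low[5]=?); scc=(scc[0]=0,scc[1]=?,scc[2]=0,scc[3]=?,scc[4]=?,scc[5]=?)
step 3: low=(low[0]=0,low[1]=2,low[2]=0,low[3]=?,low[4]=?,low[5]=?); scc=(scc[0]=0,scc[1]=1,scc[2]=0,scc[3]=?,scc[4]=?,scc[5]=?)
step 4: low=(low[0]=0,low[1]=2,low[2]=0,low[3]=3,low[4]=?,low[5]=?); scc=(scc[0]=0,scc[1]=1,scc[2]=0,scc[3]=2,scc[4]=?,scc[5]=?)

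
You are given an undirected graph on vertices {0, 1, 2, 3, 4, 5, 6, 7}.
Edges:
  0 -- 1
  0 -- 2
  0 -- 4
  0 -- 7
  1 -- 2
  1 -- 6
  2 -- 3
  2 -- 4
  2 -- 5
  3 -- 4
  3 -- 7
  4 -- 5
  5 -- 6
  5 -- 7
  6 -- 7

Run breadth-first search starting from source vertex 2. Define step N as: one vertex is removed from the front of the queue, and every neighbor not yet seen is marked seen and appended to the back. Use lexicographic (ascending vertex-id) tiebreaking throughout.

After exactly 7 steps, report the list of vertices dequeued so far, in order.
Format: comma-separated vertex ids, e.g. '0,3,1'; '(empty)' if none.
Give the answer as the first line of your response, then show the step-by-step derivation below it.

2,0,1,3,4,5,7

step 1: dequeue 2; queue=[0,1,3,4,5]; order=2
step 2: dequeue 0; queue=[1,3,4,5,7]; order=2,0
step 3: dequeue 1; queue=[3,4,5,7,6]; order=2,0,1
step 4: dequeue 3; queue=[4,5,7,6]; order=2,0,1,3
step 5: dequeue 4; queue=[5,7,6]; order=2,0,1,3,4
step 6: dequeue 5; queue=[7,6]; order=2,0,1,3,4,5
step 7: dequeue 7; queue=[6]; order=2,0,1,3,4,5,7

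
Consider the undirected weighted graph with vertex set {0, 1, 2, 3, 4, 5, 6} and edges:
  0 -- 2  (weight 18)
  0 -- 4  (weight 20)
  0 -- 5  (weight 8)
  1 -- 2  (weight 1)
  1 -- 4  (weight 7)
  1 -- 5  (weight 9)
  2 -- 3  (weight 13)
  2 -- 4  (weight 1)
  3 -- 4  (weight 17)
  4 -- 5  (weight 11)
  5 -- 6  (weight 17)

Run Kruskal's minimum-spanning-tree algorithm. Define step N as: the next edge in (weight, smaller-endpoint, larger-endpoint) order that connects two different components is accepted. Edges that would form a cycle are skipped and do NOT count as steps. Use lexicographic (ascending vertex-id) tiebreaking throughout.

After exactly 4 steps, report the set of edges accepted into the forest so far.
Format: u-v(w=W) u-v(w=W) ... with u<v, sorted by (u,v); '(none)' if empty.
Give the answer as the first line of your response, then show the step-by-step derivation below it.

0-5(w=8) 1-2(w=1) 1-5(w=9) 2-4(w=1)

step 1: add edge 1-2 (w=1); MST = {1-2(w=1)}
step 2: add edge 2-4 (w=1); MST = {1-2(w=1) 2-4(w=1)}
step 3: add edge 0-5 (w=8); MST = {0-5(w=8) 1-2(w=1) 2-4(w=1)}
step 4: add edge 1-5 (w=9); MST = {0-5(w=8) 1-2(w=1) 1-5(w=9) 2-4(w=1)}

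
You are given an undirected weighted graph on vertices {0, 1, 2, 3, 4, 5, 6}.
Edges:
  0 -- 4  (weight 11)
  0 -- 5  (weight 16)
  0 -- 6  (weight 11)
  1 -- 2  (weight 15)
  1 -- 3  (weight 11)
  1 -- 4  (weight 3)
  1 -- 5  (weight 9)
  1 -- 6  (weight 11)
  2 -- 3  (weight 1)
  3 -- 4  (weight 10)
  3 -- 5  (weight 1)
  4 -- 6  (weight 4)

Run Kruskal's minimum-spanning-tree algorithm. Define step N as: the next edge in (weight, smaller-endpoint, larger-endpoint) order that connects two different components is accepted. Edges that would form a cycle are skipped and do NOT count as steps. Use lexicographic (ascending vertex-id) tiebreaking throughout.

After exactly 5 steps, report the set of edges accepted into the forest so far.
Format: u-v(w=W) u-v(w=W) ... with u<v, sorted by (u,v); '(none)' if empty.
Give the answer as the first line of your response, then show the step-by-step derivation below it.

1-4(w=3) 1-5(w=9) 2-3(w=1) 3-5(w=1) 4-6(w=4)

step 1: add edge 2-3 (w=1); MST = {2-3(w=1)}
step 2: add edge 3-5 (w=1); MST = {2-3(w=1) 3-5(w=1)}
step 3: add edge 1-4 (w=3); MST = {1-4(w=3) 2-3(w=1) 3-5(w=1)}
step 4: add edge 4-6 (w=4); MST = {1-4(w=3) 2-3(w=1) 3-5(w=1) 4-6(w=4)}
step 5: add edge 1-5 (w=9); MST = {1-4(w=3) 1-5(w=9) 2-3(w=1) 3-5(w=1) 4-6(w=4)}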